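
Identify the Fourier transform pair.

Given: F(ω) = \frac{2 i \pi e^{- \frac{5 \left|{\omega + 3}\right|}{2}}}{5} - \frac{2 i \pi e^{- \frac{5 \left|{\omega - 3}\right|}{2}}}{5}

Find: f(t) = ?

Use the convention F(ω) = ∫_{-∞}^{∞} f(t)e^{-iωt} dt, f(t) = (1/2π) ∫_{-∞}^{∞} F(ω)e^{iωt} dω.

f(t) = \frac{2 \sin{\left(3 t \right)}}{t^{2} + \frac{25}{4}}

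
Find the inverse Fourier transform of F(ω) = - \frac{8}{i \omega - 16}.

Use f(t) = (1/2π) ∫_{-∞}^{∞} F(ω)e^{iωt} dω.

f(t) = 8 e^{16 t} u\left(- t\right)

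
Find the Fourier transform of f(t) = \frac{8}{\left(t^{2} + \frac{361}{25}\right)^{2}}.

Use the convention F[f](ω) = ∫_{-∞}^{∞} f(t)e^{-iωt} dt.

F(ω) = \frac{100 \pi \left(19 \left|{\omega}\right| + 5\right) e^{- \frac{19 \left|{\omega}\right|}{5}}}{6859}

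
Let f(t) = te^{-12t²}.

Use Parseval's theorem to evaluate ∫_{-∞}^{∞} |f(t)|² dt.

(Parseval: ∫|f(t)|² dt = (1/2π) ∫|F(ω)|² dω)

∫|f(t)|² dt = \frac{\sqrt{6} \sqrt{\pi}}{576}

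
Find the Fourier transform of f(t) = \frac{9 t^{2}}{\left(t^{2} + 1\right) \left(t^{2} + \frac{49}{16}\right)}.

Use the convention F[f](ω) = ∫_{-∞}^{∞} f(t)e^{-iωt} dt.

F(ω) = - \frac{48 \pi e^{- \left|{\omega}\right|}}{11} + \frac{84 \pi e^{- \frac{7 \left|{\omega}\right|}{4}}}{11}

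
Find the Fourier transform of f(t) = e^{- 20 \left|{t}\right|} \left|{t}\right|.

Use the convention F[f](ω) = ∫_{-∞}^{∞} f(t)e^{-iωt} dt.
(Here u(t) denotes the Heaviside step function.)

F(ω) = \frac{2 \left(400 - \omega^{2}\right)}{\left(\omega^{2} + 400\right)^{2}}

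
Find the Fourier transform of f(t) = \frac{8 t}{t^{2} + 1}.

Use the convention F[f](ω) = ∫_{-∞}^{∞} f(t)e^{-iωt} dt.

F(ω) = - 8 i \pi e^{- \left|{\omega}\right|} \operatorname{sign}{\left(\omega \right)}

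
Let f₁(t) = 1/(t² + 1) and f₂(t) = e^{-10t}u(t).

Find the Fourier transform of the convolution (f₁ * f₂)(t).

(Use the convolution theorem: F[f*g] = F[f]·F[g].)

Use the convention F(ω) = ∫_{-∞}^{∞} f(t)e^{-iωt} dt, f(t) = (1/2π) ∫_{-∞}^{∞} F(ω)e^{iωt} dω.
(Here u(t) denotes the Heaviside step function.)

F[f₁*f₂](ω) = \frac{\pi e^{- \left|{\omega}\right|}}{i \omega + 10}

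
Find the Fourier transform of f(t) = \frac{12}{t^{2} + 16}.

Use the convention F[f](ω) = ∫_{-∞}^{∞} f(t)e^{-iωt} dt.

F(ω) = 3 \pi e^{- 4 \left|{\omega}\right|}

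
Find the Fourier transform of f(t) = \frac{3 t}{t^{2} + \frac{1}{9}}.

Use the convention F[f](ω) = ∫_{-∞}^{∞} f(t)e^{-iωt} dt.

F(ω) = - 3 i \pi e^{- \frac{\left|{\omega}\right|}{3}} \operatorname{sign}{\left(\omega \right)}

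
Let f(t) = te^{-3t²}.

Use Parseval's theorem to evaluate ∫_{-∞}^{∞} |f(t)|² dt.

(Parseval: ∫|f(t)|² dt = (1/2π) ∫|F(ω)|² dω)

∫|f(t)|² dt = \frac{\sqrt{6} \sqrt{\pi}}{72}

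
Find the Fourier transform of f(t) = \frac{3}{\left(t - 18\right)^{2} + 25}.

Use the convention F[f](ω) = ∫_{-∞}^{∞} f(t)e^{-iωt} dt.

F(ω) = \frac{3 \pi e^{- 18 i \omega - 5 \left|{\omega}\right|}}{5}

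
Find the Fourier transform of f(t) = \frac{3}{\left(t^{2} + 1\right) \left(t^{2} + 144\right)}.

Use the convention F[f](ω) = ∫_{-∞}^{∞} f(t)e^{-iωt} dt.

F(ω) = \frac{\pi \left(12 e^{11 \left|{\omega}\right|} - 1\right) e^{- 12 \left|{\omega}\right|}}{572}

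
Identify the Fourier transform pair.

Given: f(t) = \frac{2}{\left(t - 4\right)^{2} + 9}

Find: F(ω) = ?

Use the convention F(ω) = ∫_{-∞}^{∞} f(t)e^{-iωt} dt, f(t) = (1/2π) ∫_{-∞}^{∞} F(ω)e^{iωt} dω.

F(ω) = \frac{2 \pi e^{- 4 i \omega - 3 \left|{\omega}\right|}}{3}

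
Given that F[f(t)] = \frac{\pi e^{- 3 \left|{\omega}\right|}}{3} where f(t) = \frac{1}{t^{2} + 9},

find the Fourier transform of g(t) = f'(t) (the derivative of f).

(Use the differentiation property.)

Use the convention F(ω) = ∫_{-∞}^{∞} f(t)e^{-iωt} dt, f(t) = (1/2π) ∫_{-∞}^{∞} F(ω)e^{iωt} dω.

F[g](ω) = \frac{i \pi \omega e^{- 3 \left|{\omega}\right|}}{3}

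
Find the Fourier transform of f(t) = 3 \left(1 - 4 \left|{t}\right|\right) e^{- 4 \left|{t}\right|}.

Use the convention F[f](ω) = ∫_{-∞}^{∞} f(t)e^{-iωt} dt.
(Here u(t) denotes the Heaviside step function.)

F(ω) = \frac{48 \omega^{2}}{\left(\omega^{2} + 16\right)^{2}}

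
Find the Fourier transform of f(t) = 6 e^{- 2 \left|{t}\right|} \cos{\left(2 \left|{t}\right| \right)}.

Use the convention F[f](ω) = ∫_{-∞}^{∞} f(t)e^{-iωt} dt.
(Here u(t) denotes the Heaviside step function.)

F(ω) = \frac{24 \left(\omega^{2} + 8\right)}{\omega^{4} + 64}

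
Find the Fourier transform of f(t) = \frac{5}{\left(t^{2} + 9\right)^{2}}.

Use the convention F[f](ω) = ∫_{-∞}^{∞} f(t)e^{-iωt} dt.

F(ω) = \frac{5 \pi \left(3 \left|{\omega}\right| + 1\right) e^{- 3 \left|{\omega}\right|}}{54}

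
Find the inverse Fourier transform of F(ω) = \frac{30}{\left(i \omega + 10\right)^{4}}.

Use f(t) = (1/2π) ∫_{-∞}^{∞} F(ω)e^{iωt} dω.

f(t) = 5 t^{3} e^{- 10 t} u\left(t\right)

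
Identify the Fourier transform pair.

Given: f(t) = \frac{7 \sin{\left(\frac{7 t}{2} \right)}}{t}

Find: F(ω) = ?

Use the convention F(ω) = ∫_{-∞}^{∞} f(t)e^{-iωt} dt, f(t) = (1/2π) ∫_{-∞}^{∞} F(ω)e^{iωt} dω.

F(ω) = \begin{cases} 7 \pi & \text{for}\: \omega > - \frac{7}{2} \wedge \omega < \frac{7}{2} \\0 & \text{otherwise} \end{cases}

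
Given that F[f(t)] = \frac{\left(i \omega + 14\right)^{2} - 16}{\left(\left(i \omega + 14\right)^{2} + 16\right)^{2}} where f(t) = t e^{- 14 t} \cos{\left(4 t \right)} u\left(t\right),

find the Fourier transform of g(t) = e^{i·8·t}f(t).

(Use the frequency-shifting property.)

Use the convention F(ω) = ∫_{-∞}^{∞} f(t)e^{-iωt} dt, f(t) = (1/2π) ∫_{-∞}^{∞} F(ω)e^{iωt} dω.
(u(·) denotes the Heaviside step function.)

F[g](ω) = \frac{\left(i \left(\omega - 8\right) + 14\right)^{2} - 16}{\left(\left(i \left(\omega - 8\right) + 14\right)^{2} + 16\right)^{2}}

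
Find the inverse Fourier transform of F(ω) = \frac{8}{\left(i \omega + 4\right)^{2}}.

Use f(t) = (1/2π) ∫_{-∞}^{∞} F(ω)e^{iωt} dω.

f(t) = 8 t e^{- 4 t} u\left(t\right)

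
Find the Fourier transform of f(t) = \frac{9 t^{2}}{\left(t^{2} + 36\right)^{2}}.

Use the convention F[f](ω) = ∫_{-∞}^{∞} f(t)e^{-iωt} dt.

F(ω) = \frac{3 \pi \left(1 - 6 \left|{\omega}\right|\right) e^{- 6 \left|{\omega}\right|}}{4}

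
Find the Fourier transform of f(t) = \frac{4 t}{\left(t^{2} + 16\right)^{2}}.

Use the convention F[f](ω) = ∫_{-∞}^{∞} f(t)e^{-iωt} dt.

F(ω) = - \frac{i \pi \omega e^{- 4 \left|{\omega}\right|}}{2}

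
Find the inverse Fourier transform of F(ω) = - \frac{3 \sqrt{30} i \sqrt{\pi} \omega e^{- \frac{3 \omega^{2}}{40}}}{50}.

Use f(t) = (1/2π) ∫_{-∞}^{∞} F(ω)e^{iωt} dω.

f(t) = 4 t e^{- \frac{10 t^{2}}{3}}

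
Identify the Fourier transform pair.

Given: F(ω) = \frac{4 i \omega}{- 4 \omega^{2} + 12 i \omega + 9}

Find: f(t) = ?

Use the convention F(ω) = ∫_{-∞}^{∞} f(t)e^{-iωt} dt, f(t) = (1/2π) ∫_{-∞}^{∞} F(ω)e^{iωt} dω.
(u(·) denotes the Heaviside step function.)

f(t) = \left(1 - \frac{3 t}{2}\right) e^{- \frac{3 t}{2}} u\left(t\right)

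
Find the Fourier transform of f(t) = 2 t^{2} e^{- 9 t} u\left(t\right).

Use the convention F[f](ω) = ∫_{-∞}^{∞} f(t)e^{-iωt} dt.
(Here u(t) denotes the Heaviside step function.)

F(ω) = \frac{4}{\left(i \omega + 9\right)^{3}}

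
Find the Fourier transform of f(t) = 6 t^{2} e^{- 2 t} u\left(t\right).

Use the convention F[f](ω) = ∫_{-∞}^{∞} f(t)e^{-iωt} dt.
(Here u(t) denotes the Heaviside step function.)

F(ω) = \frac{12}{\left(i \omega + 2\right)^{3}}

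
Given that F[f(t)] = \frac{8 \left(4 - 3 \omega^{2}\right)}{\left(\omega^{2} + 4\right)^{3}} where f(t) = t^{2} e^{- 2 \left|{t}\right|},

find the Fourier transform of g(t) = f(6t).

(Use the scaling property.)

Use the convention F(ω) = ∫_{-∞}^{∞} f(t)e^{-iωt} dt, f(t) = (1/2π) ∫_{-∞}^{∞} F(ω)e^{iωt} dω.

F[g](ω) = \frac{5184 \left(48 - \omega^{2}\right)}{\left(\omega^{2} + 144\right)^{3}}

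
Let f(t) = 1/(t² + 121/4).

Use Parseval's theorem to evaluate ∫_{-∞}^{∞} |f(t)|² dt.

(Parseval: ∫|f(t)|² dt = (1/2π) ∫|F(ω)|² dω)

∫|f(t)|² dt = \frac{4 \pi}{1331}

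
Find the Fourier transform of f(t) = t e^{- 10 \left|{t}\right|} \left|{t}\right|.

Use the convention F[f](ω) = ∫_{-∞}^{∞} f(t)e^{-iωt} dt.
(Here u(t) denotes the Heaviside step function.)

F(ω) = \frac{4 i \omega \left(\omega^{2} - 300\right)}{\left(\omega^{2} + 100\right)^{3}}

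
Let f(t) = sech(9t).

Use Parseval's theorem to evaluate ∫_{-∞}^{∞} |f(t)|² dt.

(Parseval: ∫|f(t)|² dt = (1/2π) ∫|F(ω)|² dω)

∫|f(t)|² dt = \frac{2}{9}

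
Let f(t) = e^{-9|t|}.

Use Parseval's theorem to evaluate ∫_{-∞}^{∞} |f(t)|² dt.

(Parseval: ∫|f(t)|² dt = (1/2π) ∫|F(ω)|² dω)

∫|f(t)|² dt = \frac{1}{9}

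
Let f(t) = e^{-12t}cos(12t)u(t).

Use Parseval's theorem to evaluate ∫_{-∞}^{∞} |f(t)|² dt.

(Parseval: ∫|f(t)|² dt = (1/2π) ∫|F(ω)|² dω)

∫|f(t)|² dt = \frac{1}{32}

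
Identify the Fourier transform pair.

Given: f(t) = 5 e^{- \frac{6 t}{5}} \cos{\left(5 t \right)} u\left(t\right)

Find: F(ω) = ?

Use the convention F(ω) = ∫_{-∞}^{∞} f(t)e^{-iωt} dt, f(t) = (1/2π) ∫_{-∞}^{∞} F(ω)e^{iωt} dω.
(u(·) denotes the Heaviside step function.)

F(ω) = \frac{25 \left(5 i \omega + 6\right)}{\left(5 i \omega + 6\right)^{2} + 625}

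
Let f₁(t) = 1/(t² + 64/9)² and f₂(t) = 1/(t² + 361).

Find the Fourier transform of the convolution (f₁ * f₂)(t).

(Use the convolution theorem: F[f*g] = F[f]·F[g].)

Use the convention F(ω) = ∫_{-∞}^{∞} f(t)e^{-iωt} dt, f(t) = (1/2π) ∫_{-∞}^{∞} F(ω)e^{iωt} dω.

F[f₁*f₂](ω) = \frac{9 \pi^{2} \left(8 \left|{\omega}\right| + 3\right) e^{- \frac{65 \left|{\omega}\right|}{3}}}{19456}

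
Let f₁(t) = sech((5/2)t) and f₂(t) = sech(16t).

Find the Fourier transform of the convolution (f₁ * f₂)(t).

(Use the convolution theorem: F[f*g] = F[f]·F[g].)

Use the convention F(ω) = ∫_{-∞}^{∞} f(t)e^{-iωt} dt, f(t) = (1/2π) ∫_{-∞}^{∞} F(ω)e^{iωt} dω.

F[f₁*f₂](ω) = \frac{\pi^{2}}{40 \cosh{\left(\frac{\pi \omega}{32} \right)} \cosh{\left(\frac{\pi \omega}{5} \right)}}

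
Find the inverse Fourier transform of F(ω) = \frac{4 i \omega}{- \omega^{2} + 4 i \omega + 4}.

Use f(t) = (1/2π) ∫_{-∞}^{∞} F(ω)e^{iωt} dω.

f(t) = 4 \left(1 - 2 t\right) e^{- 2 t} u\left(t\right)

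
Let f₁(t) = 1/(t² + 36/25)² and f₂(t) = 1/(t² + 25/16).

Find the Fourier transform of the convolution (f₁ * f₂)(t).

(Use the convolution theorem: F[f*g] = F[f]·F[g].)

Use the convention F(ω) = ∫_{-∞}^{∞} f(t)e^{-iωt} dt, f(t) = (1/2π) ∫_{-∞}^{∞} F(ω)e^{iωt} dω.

F[f₁*f₂](ω) = \frac{5 \pi^{2} \left(6 \left|{\omega}\right| + 5\right) e^{- \frac{49 \left|{\omega}\right|}{20}}}{108}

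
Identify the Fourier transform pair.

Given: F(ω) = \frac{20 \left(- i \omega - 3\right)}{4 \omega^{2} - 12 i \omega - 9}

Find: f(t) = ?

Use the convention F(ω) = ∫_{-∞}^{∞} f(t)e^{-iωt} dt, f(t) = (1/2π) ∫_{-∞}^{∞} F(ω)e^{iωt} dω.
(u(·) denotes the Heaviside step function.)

f(t) = 5 \left(\frac{3 t}{2} + 1\right) e^{- \frac{3 t}{2}} u\left(t\right)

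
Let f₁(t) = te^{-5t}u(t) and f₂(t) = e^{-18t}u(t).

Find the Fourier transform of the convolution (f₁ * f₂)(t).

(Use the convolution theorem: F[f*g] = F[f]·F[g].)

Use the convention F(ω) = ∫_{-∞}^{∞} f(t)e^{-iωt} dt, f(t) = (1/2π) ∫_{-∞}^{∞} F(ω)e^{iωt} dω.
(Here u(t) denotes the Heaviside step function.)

F[f₁*f₂](ω) = \frac{1}{\left(i \omega + 5\right)^{2} \left(i \omega + 18\right)}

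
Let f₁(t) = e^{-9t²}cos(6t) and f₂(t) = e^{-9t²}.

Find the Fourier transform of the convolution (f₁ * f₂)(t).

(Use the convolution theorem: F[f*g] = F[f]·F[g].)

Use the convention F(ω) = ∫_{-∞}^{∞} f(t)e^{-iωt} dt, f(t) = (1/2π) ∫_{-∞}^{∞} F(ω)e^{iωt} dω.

F[f₁*f₂](ω) = \frac{\pi \left(e^{\frac{2 \omega}{3}} + 1\right) e^{- \frac{\omega^{2}}{18} - \frac{\omega}{3} - 1}}{18}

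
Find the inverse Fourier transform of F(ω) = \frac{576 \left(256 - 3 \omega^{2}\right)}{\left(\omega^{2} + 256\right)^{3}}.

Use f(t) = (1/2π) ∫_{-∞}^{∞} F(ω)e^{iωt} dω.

f(t) = 9 t^{2} e^{- 16 \left|{t}\right|}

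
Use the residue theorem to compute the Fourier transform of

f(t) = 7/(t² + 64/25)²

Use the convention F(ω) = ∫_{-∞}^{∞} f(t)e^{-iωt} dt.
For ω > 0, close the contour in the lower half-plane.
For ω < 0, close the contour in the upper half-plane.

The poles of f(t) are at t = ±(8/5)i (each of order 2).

Let g(z) = f(z)e^{-iωz}; for large |z| the factor e^{-iωz} decays in the lower half-plane when ω > 0 and in the upper half-plane when ω < 0.

Case ω > 0 (lower half-plane, clockwise contour ⇒ F(ω) = -2πi·ΣRes):
  Res_{z = - \frac{8 i}{5}} g(z) = \frac{175 i \left(8 \omega + 5\right) e^{- \frac{8 \omega}{5}}}{2048} (pole of order 2)
  F(ω) = -2πi·ΣRes = \frac{175 \pi \left(8 \omega + 5\right) e^{- \frac{8 \omega}{5}}}{1024}

Case ω < 0 (upper half-plane, counterclockwise contour ⇒ F(ω) = +2πi·ΣRes):
  Res_{z = \frac{8 i}{5}} g(z) = \frac{175 i \left(8 \omega - 5\right) e^{\frac{8 \omega}{5}}}{2048} (pole of order 2)
  F(ω) = 2πi·ΣRes = \frac{175 \pi \left(5 - 8 \omega\right) e^{\frac{8 \omega}{5}}}{1024}

Both cases combine into a single formula in |ω|:

F(ω) = \frac{175 \pi \left(8 \left|{\omega}\right| + 5\right) e^{- \frac{8 \left|{\omega}\right|}{5}}}{1024}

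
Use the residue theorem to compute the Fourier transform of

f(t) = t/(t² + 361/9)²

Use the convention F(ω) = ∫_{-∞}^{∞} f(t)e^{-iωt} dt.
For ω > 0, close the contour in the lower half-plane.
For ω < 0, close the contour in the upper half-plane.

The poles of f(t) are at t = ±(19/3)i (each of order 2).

Let g(z) = f(z)e^{-iωz}; for large |z| the factor e^{-iωz} decays in the lower half-plane when ω > 0 and in the upper half-plane when ω < 0.

Case ω > 0 (lower half-plane, clockwise contour ⇒ F(ω) = -2πi·ΣRes):
  Res_{z = - \frac{19 i}{3}} g(z) = \frac{3 \omega e^{- \frac{19 \omega}{3}}}{76} (pole of order 2)
  F(ω) = -2πi·ΣRes = - \frac{3 i \pi \omega e^{- \frac{19 \omega}{3}}}{38}

Case ω < 0 (upper half-plane, counterclockwise contour ⇒ F(ω) = +2πi·ΣRes):
  Res_{z = \frac{19 i}{3}} g(z) = - \frac{3 \omega e^{\frac{19 \omega}{3}}}{76} (pole of order 2)
  F(ω) = 2πi·ΣRes = - \frac{3 i \pi \omega e^{\frac{19 \omega}{3}}}{38}

Both cases combine into a single formula in |ω|:

F(ω) = - \frac{3 i \pi \omega e^{- \frac{19 \left|{\omega}\right|}{3}}}{38}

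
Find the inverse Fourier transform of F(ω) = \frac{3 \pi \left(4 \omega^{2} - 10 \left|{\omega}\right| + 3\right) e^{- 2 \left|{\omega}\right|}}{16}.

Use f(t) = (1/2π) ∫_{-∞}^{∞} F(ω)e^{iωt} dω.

f(t) = \frac{3 t^{4}}{\left(t^{2} + 4\right)^{3}}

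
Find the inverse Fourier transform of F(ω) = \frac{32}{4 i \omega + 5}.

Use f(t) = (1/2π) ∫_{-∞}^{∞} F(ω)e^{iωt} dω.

f(t) = 8 e^{- \frac{5 t}{4}} u\left(t\right)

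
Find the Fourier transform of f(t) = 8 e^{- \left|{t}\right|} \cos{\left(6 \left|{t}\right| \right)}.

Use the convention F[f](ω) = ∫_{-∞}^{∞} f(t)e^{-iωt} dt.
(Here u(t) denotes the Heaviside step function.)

F(ω) = \frac{16 \left(\omega^{2} + 37\right)}{\omega^{4} - 70 \omega^{2} + 1369}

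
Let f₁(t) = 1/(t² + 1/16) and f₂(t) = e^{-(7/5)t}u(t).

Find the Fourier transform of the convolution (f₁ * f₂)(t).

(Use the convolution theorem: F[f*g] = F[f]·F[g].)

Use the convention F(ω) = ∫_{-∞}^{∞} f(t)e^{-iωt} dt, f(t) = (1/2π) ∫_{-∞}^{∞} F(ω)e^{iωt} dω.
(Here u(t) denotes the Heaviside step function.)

F[f₁*f₂](ω) = \frac{20 \pi e^{- \frac{\left|{\omega}\right|}{4}}}{5 i \omega + 7}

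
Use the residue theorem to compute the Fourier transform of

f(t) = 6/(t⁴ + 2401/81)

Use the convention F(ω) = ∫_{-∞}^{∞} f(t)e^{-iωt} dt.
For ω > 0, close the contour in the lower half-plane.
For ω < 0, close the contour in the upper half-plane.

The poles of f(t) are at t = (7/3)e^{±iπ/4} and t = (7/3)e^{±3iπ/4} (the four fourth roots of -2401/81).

Let g(z) = f(z)e^{-iωz}; for large |z| the factor e^{-iωz} decays in the lower half-plane when ω > 0 and in the upper half-plane when ω < 0.

Case ω > 0 (lower half-plane, clockwise contour ⇒ F(ω) = -2πi·ΣRes):
  Res_{z = - \frac{7 \sqrt{2}}{6} - \frac{7 \sqrt{2} i}{6}} g(z) = \frac{81 \sqrt{2} i \left(1 - i\right) e^{\frac{7 \sqrt{2} \omega \left(-1 + i\right)}{6}}}{1372}
  Res_{z = \frac{7 \sqrt{2}}{6} - \frac{7 \sqrt{2} i}{6}} g(z) = \frac{81 \sqrt{2} i \left(1 + i\right) e^{- \frac{7 \sqrt{2} \omega \left(1 + i\right)}{6}}}{1372}
  F(ω) = -2πi·ΣRes = \frac{81 \sqrt{2} \pi \left(1 - i\right) \left(e^{\frac{7 \sqrt{2} i \omega}{3}} + i\right) e^{- \frac{7 \sqrt{2} \omega \left(1 + i\right)}{6}}}{686} = \frac{162 \pi e^{- \frac{7 \sqrt{2} \omega}{6}} \sin{\left(\frac{7 \sqrt{2} \omega}{6} + \frac{\pi}{4} \right)}}{343}

Case ω < 0 (upper half-plane, counterclockwise contour ⇒ F(ω) = +2πi·ΣRes):
  Res_{z = \frac{7 \sqrt{2}}{6} + \frac{7 \sqrt{2} i}{6}} g(z) = \frac{81 \sqrt{2} i \left(-1 + i\right) e^{\frac{7 \sqrt{2} \omega \left(1 - i\right)}{6}}}{1372}
  Res_{z = - \frac{7 \sqrt{2}}{6} + \frac{7 \sqrt{2} i}{6}} g(z) = \frac{81 \sqrt{2} \left(1 - i\right) e^{\frac{7 \sqrt{2} \omega \left(1 + i\right)}{6}}}{1372}
  F(ω) = 2πi·ΣRes = - \frac{81 \sqrt{2} i \pi \left(i \left(1 - i\right) e^{\frac{7 \sqrt{2} \omega \left(1 - i\right)}{6}} - \left(1 - i\right) e^{\frac{7 \sqrt{2} \omega \left(1 + i\right)}{6}}\right)}{686} = \frac{162 \pi e^{\frac{7 \sqrt{2} \omega}{6}} \cos{\left(\frac{7 \sqrt{2} \omega}{6} + \frac{\pi}{4} \right)}}{343}

Both cases combine into a single formula in |ω|:

F(ω) = \frac{162 \pi e^{- \frac{7 \sqrt{2} \left|{\omega}\right|}{6}} \sin{\left(\frac{7 \sqrt{2} \left|{\omega}\right|}{6} + \frac{\pi}{4} \right)}}{343}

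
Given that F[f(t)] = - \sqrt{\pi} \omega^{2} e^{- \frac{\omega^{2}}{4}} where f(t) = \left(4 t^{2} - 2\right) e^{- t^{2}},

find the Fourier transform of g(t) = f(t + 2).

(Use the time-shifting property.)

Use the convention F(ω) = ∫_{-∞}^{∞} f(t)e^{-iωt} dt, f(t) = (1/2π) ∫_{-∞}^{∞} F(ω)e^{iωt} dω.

F[g](ω) = - \sqrt{\pi} \omega^{2} e^{- \frac{\omega \left(\omega - 8 i\right)}{4}}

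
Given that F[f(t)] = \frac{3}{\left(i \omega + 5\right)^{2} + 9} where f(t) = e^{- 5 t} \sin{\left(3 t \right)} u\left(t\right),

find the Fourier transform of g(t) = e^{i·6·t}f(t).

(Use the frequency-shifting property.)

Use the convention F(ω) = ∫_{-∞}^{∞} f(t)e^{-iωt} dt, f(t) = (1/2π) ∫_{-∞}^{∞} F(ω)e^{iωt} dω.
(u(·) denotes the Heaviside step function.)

F[g](ω) = \frac{3}{\left(i \left(\omega - 6\right) + 5\right)^{2} + 9}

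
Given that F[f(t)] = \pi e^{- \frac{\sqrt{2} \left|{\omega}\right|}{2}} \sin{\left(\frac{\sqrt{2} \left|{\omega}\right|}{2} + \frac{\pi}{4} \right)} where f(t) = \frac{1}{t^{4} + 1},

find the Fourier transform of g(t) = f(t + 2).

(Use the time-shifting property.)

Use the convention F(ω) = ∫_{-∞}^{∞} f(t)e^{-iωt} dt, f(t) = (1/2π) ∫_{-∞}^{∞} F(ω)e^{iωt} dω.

F[g](ω) = \pi e^{2 i \omega - \frac{\sqrt{2} \left|{\omega}\right|}{2}} \sin{\left(\frac{\sqrt{2} \left|{\omega}\right|}{2} + \frac{\pi}{4} \right)}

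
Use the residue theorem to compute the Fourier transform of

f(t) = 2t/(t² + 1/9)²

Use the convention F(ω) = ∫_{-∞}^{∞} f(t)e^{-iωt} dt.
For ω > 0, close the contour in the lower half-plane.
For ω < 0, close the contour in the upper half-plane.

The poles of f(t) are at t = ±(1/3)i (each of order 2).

Let g(z) = f(z)e^{-iωz}; for large |z| the factor e^{-iωz} decays in the lower half-plane when ω > 0 and in the upper half-plane when ω < 0.

Case ω > 0 (lower half-plane, clockwise contour ⇒ F(ω) = -2πi·ΣRes):
  Res_{z = - \frac{i}{3}} g(z) = \frac{3 \omega e^{- \frac{\omega}{3}}}{2} (pole of order 2)
  F(ω) = -2πi·ΣRes = - 3 i \pi \omega e^{- \frac{\omega}{3}}

Case ω < 0 (upper half-plane, counterclockwise contour ⇒ F(ω) = +2πi·ΣRes):
  Res_{z = \frac{i}{3}} g(z) = - \frac{3 \omega e^{\frac{\omega}{3}}}{2} (pole of order 2)
  F(ω) = 2πi·ΣRes = - 3 i \pi \omega e^{\frac{\omega}{3}}

Both cases combine into a single formula in |ω|:

F(ω) = - 3 i \pi \omega e^{- \frac{\left|{\omega}\right|}{3}}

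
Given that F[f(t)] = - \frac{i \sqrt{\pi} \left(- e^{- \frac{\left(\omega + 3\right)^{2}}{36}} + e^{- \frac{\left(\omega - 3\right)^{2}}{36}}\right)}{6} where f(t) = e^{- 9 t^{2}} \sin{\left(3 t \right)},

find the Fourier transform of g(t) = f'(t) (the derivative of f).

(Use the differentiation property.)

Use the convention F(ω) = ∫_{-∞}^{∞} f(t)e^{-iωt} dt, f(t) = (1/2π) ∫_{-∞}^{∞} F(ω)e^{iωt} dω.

F[g](ω) = \frac{\sqrt{\pi} \omega \left(e^{\frac{\omega}{3}} - 1\right) e^{- \frac{\omega^{2}}{36} - \frac{\omega}{6} - \frac{1}{4}}}{6}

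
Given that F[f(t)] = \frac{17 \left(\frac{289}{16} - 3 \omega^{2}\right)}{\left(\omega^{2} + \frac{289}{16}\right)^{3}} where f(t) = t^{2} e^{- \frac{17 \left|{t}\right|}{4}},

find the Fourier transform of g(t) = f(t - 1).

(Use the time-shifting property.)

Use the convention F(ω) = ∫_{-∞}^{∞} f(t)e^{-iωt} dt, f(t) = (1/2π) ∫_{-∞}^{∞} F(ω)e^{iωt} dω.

F[g](ω) = \frac{4352 \left(289 - 48 \omega^{2}\right) e^{- i \omega}}{\left(16 \omega^{2} + 289\right)^{3}}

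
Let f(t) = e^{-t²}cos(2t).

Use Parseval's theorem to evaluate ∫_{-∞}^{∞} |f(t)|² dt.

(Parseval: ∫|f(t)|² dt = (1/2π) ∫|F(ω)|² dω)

∫|f(t)|² dt = \frac{\sqrt{2} \sqrt{\pi} \left(1 + e^{2}\right)}{4 e^{2}}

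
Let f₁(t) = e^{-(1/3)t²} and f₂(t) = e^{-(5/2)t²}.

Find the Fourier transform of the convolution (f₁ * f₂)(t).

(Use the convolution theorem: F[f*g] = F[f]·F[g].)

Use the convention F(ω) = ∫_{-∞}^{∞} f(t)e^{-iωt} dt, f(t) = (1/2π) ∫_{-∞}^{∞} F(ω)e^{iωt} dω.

F[f₁*f₂](ω) = \frac{\sqrt{30} \pi e^{- \frac{17 \omega^{2}}{20}}}{5}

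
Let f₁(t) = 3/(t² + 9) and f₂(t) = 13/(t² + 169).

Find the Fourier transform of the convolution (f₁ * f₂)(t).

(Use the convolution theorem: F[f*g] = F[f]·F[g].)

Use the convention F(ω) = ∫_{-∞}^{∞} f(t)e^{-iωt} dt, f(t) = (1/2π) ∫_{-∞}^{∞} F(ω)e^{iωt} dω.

F[f₁*f₂](ω) = \pi^{2} e^{- 16 \left|{\omega}\right|}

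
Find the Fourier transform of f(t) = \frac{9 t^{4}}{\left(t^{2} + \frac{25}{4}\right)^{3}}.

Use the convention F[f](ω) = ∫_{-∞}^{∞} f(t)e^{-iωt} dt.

F(ω) = \frac{9 \pi \left(25 \omega^{2} - 50 \left|{\omega}\right| + 12\right) e^{- \frac{5 \left|{\omega}\right|}{2}}}{80}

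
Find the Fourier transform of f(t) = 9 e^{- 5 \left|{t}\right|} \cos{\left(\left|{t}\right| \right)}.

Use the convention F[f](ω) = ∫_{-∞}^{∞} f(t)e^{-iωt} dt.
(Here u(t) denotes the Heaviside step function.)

F(ω) = \frac{90 \left(\omega^{2} + 26\right)}{\omega^{4} + 48 \omega^{2} + 676}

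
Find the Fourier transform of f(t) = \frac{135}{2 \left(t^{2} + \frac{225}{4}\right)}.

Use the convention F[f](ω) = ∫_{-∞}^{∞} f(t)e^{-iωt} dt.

F(ω) = 9 \pi e^{- \frac{15 \left|{\omega}\right|}{2}}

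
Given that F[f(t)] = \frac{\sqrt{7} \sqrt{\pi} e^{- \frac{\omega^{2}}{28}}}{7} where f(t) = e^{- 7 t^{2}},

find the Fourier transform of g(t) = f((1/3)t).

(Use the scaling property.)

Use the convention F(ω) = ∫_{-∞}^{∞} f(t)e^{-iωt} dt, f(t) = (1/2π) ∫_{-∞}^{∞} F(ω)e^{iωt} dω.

F[g](ω) = \frac{3 \sqrt{7} \sqrt{\pi} e^{- \frac{9 \omega^{2}}{28}}}{7}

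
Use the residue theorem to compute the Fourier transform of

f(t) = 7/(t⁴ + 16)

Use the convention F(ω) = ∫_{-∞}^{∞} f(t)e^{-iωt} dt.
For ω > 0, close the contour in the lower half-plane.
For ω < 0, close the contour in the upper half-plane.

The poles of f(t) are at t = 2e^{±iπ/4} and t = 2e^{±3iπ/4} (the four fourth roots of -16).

Let g(z) = f(z)e^{-iωz}; for large |z| the factor e^{-iωz} decays in the lower half-plane when ω > 0 and in the upper half-plane when ω < 0.

Case ω > 0 (lower half-plane, clockwise contour ⇒ F(ω) = -2πi·ΣRes):
  Res_{z = - \sqrt{2} - \sqrt{2} i} g(z) = \frac{7 \sqrt{2} i \left(1 - i\right) e^{\sqrt{2} \omega \left(-1 + i\right)}}{64}
  Res_{z = \sqrt{2} - \sqrt{2} i} g(z) = \frac{7 \sqrt{2} i \left(1 + i\right) e^{- \sqrt{2} \omega \left(1 + i\right)}}{64}
  F(ω) = -2πi·ΣRes = \frac{7 \sqrt{2} \pi \left(1 - i\right) \left(e^{2 \sqrt{2} i \omega} + i\right) e^{- \sqrt{2} \omega \left(1 + i\right)}}{32} = \frac{7 \pi e^{- \sqrt{2} \omega} \sin{\left(\sqrt{2} \omega + \frac{\pi}{4} \right)}}{8}

Case ω < 0 (upper half-plane, counterclockwise contour ⇒ F(ω) = +2πi·ΣRes):
  Res_{z = \sqrt{2} + \sqrt{2} i} g(z) = \frac{7 \sqrt{2} i \left(-1 + i\right) e^{\sqrt{2} \omega \left(1 - i\right)}}{64}
  Res_{z = - \sqrt{2} + \sqrt{2} i} g(z) = \frac{7 \sqrt{2} \left(1 - i\right) e^{\sqrt{2} \omega \left(1 + i\right)}}{64}
  F(ω) = 2πi·ΣRes = - \frac{7 \sqrt{2} i \pi \left(i \left(1 - i\right) e^{\sqrt{2} \omega \left(1 - i\right)} - \left(1 - i\right) e^{\sqrt{2} \omega \left(1 + i\right)}\right)}{32} = \frac{7 \pi e^{\sqrt{2} \omega} \cos{\left(\sqrt{2} \omega + \frac{\pi}{4} \right)}}{8}

Both cases combine into a single formula in |ω|:

F(ω) = \frac{7 \pi e^{- \sqrt{2} \left|{\omega}\right|} \sin{\left(\sqrt{2} \left|{\omega}\right| + \frac{\pi}{4} \right)}}{8}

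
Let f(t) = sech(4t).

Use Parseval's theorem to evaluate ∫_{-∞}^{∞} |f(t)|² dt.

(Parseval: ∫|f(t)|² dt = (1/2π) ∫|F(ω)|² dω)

∫|f(t)|² dt = \frac{1}{2}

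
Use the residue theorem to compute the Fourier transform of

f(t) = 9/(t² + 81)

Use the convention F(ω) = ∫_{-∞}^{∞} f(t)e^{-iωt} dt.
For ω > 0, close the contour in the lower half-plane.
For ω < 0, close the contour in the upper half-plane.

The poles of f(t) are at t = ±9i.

Let g(z) = f(z)e^{-iωz}; for large |z| the factor e^{-iωz} decays in the lower half-plane when ω > 0 and in the upper half-plane when ω < 0.

Case ω > 0 (lower half-plane, clockwise contour ⇒ F(ω) = -2πi·ΣRes):
  Res_{z = - 9 i} g(z) = \frac{i e^{- 9 \omega}}{2}
  F(ω) = -2πi·ΣRes = \pi e^{- 9 \omega}

Case ω < 0 (upper half-plane, counterclockwise contour ⇒ F(ω) = +2πi·ΣRes):
  Res_{z = 9 i} g(z) = - \frac{i e^{9 \omega}}{2}
  F(ω) = 2πi·ΣRes = \pi e^{9 \omega}

Both cases combine into a single formula in |ω|:

F(ω) = \pi e^{- 9 \left|{\omega}\right|}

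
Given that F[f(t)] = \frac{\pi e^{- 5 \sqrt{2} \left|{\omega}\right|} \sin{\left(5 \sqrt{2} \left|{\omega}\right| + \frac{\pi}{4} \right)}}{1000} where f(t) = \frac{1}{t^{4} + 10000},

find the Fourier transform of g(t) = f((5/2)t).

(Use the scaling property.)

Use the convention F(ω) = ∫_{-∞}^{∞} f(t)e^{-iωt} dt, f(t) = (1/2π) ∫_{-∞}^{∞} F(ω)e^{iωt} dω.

F[g](ω) = \frac{\pi e^{- 2 \sqrt{2} \left|{\omega}\right|} \sin{\left(2 \sqrt{2} \left|{\omega}\right| + \frac{\pi}{4} \right)}}{2500}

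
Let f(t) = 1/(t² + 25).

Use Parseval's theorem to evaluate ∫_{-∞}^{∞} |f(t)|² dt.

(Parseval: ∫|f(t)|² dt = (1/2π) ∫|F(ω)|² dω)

∫|f(t)|² dt = \frac{\pi}{250}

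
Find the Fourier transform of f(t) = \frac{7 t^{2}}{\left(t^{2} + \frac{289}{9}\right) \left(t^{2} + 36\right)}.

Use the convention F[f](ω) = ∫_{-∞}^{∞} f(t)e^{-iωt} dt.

F(ω) = \frac{54 \pi e^{- 6 \left|{\omega}\right|}}{5} - \frac{51 \pi e^{- \frac{17 \left|{\omega}\right|}{3}}}{5}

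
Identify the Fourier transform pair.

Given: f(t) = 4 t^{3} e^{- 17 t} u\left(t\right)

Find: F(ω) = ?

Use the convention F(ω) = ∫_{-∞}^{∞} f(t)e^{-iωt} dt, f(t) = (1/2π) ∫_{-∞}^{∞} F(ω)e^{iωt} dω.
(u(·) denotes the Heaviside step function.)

F(ω) = \frac{24}{\left(i \omega + 17\right)^{4}}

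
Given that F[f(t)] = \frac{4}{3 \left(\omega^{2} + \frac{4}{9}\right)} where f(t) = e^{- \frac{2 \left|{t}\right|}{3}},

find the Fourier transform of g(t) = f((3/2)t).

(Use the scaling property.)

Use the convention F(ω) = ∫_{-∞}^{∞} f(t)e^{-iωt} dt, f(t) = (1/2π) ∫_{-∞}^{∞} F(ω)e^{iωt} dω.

F[g](ω) = \frac{2}{\omega^{2} + 1}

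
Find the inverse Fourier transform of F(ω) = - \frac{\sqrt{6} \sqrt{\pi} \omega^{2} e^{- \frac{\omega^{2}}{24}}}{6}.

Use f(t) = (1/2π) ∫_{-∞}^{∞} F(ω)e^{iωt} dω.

f(t) = 6 \left(24 t^{2} - 2\right) e^{- 6 t^{2}}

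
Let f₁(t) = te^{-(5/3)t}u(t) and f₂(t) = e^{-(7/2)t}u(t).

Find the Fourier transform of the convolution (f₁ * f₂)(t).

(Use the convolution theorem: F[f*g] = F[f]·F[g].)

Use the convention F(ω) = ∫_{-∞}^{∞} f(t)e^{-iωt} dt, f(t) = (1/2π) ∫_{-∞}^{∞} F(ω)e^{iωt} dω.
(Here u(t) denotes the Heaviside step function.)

F[f₁*f₂](ω) = \frac{18}{\left(2 i \omega + 7\right) \left(3 i \omega + 5\right)^{2}}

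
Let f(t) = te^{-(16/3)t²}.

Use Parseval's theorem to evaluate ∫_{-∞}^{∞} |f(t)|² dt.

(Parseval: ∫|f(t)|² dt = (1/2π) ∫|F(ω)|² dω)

∫|f(t)|² dt = \frac{3 \sqrt{6} \sqrt{\pi}}{512}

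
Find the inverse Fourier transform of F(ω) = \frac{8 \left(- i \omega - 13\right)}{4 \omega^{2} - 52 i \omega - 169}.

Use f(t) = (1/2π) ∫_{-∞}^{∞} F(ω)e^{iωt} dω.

f(t) = 2 \left(\frac{13 t}{2} + 1\right) e^{- \frac{13 t}{2}} u\left(t\right)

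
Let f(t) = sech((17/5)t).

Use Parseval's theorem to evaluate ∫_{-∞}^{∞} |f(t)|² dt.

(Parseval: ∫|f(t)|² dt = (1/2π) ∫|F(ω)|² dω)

∫|f(t)|² dt = \frac{10}{17}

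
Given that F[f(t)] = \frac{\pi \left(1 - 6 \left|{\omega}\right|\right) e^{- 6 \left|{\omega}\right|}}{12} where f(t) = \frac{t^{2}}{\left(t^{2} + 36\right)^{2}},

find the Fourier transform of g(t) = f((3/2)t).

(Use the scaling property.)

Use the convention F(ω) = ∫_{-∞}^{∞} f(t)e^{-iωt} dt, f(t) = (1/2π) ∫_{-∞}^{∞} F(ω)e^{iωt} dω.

F[g](ω) = \frac{\pi \left(1 - 4 \left|{\omega}\right|\right) e^{- 4 \left|{\omega}\right|}}{18}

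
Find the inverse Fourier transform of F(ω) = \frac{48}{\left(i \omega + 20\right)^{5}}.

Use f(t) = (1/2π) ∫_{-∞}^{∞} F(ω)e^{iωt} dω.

f(t) = 2 t^{4} e^{- 20 t} u\left(t\right)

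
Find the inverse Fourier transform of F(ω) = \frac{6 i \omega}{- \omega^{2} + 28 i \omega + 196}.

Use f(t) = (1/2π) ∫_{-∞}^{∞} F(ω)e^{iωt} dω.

f(t) = 6 \left(1 - 14 t\right) e^{- 14 t} u\left(t\right)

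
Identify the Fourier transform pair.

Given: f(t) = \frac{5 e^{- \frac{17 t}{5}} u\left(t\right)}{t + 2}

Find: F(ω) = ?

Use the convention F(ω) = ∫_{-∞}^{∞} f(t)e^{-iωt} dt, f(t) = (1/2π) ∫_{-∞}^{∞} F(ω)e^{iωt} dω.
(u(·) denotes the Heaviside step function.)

F(ω) = 5 e^{2 i \omega + \frac{34}{5}} \operatorname{E}_{1}\left(2 i \omega + \frac{34}{5}\right)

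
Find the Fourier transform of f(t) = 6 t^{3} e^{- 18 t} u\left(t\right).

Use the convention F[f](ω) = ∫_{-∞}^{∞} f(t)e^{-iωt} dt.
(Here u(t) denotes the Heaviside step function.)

F(ω) = \frac{36}{\left(i \omega + 18\right)^{4}}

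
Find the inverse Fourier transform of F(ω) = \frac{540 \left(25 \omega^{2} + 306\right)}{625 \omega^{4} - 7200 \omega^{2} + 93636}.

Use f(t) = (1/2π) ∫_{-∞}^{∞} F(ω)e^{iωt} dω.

f(t) = 6 e^{- \frac{9 \left|{t}\right|}{5}} \cos{\left(3 \left|{t}\right| \right)}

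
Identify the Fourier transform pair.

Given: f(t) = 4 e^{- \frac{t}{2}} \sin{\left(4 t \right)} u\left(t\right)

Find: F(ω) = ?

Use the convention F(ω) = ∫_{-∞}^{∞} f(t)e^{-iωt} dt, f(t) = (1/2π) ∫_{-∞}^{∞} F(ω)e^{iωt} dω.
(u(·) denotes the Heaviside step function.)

F(ω) = \frac{64}{\left(2 i \omega + 1\right)^{2} + 64}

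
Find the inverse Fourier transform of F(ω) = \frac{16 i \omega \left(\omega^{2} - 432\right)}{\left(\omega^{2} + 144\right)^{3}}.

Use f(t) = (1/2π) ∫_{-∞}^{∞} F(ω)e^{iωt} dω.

f(t) = 4 t e^{- 12 \left|{t}\right|} \left|{t}\right|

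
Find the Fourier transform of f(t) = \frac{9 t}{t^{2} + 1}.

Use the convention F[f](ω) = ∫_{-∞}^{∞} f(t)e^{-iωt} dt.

F(ω) = - 9 i \pi e^{- \left|{\omega}\right|} \operatorname{sign}{\left(\omega \right)}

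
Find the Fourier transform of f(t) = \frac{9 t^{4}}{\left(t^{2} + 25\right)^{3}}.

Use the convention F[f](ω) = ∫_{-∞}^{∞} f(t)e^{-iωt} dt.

F(ω) = \frac{9 \pi \left(25 \omega^{2} - 25 \left|{\omega}\right| + 3\right) e^{- 5 \left|{\omega}\right|}}{40}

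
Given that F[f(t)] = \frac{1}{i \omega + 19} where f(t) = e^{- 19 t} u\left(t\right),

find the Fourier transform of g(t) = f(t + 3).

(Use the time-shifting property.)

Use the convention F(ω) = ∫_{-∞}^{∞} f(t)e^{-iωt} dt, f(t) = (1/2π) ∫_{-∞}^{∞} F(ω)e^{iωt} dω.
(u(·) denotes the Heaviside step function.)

F[g](ω) = \frac{e^{3 i \omega}}{i \omega + 19}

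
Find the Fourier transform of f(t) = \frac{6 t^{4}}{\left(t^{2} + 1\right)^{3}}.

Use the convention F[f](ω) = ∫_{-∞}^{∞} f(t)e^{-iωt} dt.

F(ω) = \frac{3 \pi \left(\omega^{2} - 5 \left|{\omega}\right| + 3\right) e^{- \left|{\omega}\right|}}{4}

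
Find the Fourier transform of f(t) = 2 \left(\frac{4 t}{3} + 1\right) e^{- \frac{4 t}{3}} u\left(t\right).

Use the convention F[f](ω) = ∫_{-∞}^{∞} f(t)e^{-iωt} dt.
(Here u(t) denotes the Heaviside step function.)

F(ω) = \frac{6 \left(- 3 i \omega - 8\right)}{9 \omega^{2} - 24 i \omega - 16}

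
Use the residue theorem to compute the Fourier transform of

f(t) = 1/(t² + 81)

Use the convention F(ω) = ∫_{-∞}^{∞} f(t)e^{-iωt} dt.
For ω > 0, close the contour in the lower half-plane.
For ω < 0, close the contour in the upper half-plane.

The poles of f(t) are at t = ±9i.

Let g(z) = f(z)e^{-iωz}; for large |z| the factor e^{-iωz} decays in the lower half-plane when ω > 0 and in the upper half-plane when ω < 0.

Case ω > 0 (lower half-plane, clockwise contour ⇒ F(ω) = -2πi·ΣRes):
  Res_{z = - 9 i} g(z) = \frac{i e^{- 9 \omega}}{18}
  F(ω) = -2πi·ΣRes = \frac{\pi e^{- 9 \omega}}{9}

Case ω < 0 (upper half-plane, counterclockwise contour ⇒ F(ω) = +2πi·ΣRes):
  Res_{z = 9 i} g(z) = - \frac{i e^{9 \omega}}{18}
  F(ω) = 2πi·ΣRes = \frac{\pi e^{9 \omega}}{9}

Both cases combine into a single formula in |ω|:

F(ω) = \frac{\pi e^{- 9 \left|{\omega}\right|}}{9}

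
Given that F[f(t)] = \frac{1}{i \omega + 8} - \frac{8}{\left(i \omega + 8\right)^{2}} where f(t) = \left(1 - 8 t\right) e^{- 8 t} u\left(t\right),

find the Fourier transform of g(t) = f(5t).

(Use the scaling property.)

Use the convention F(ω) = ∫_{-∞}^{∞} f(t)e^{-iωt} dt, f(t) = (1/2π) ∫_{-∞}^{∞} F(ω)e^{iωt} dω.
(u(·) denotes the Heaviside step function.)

F[g](ω) = \frac{i \omega}{- \omega^{2} + 80 i \omega + 1600}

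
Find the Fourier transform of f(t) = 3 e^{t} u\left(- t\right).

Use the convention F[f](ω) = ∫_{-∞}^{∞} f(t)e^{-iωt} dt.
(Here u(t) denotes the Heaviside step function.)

F(ω) = \frac{3 i}{\omega + i}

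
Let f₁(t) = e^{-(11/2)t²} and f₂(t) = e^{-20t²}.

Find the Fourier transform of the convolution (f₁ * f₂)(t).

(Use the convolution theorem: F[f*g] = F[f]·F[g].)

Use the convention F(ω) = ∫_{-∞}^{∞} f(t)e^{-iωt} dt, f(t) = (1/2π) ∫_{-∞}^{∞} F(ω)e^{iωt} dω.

F[f₁*f₂](ω) = \frac{\sqrt{110} \pi e^{- \frac{51 \omega^{2}}{880}}}{110}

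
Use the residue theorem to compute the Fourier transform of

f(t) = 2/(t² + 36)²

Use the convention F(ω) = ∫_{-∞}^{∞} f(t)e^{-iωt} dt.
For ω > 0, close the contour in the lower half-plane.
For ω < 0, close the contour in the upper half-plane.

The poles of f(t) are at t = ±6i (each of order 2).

Let g(z) = f(z)e^{-iωz}; for large |z| the factor e^{-iωz} decays in the lower half-plane when ω > 0 and in the upper half-plane when ω < 0.

Case ω > 0 (lower half-plane, clockwise contour ⇒ F(ω) = -2πi·ΣRes):
  Res_{z = - 6 i} g(z) = \frac{i \left(6 \omega + 1\right) e^{- 6 \omega}}{432} (pole of order 2)
  F(ω) = -2πi·ΣRes = \frac{\pi \left(6 \omega + 1\right) e^{- 6 \omega}}{216}

Case ω < 0 (upper half-plane, counterclockwise contour ⇒ F(ω) = +2πi·ΣRes):
  Res_{z = 6 i} g(z) = \frac{i \left(6 \omega - 1\right) e^{6 \omega}}{432} (pole of order 2)
  F(ω) = 2πi·ΣRes = \frac{\pi \left(1 - 6 \omega\right) e^{6 \omega}}{216}

Both cases combine into a single formula in |ω|:

F(ω) = \frac{\pi \left(6 \left|{\omega}\right| + 1\right) e^{- 6 \left|{\omega}\right|}}{216}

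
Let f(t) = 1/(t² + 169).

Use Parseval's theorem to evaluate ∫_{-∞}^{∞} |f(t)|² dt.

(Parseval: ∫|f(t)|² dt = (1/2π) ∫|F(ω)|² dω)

∫|f(t)|² dt = \frac{\pi}{4394}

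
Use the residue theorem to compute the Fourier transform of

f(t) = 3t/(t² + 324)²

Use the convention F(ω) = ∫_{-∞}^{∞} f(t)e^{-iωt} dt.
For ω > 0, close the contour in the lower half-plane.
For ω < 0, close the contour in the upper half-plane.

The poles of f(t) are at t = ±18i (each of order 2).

Let g(z) = f(z)e^{-iωz}; for large |z| the factor e^{-iωz} decays in the lower half-plane when ω > 0 and in the upper half-plane when ω < 0.

Case ω > 0 (lower half-plane, clockwise contour ⇒ F(ω) = -2πi·ΣRes):
  Res_{z = - 18 i} g(z) = \frac{\omega e^{- 18 \omega}}{24} (pole of order 2)
  F(ω) = -2πi·ΣRes = - \frac{i \pi \omega e^{- 18 \omega}}{12}

Case ω < 0 (upper half-plane, counterclockwise contour ⇒ F(ω) = +2πi·ΣRes):
  Res_{z = 18 i} g(z) = - \frac{\omega e^{18 \omega}}{24} (pole of order 2)
  F(ω) = 2πi·ΣRes = - \frac{i \pi \omega e^{18 \omega}}{12}

Both cases combine into a single formula in |ω|:

F(ω) = - \frac{i \pi \omega e^{- 18 \left|{\omega}\right|}}{12}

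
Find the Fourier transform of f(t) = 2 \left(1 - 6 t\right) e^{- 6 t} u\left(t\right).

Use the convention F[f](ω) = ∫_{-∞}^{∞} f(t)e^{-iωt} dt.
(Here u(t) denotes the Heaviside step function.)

F(ω) = \frac{2 i \omega}{- \omega^{2} + 12 i \omega + 36}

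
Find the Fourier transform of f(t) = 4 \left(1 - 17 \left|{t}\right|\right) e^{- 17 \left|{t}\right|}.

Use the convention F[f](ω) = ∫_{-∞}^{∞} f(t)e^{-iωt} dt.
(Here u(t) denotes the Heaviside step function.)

F(ω) = \frac{272 \omega^{2}}{\left(\omega^{2} + 289\right)^{2}}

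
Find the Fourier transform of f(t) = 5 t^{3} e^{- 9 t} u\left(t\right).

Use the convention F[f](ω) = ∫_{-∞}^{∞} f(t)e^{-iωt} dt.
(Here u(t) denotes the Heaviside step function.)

F(ω) = \frac{30}{\left(i \omega + 9\right)^{4}}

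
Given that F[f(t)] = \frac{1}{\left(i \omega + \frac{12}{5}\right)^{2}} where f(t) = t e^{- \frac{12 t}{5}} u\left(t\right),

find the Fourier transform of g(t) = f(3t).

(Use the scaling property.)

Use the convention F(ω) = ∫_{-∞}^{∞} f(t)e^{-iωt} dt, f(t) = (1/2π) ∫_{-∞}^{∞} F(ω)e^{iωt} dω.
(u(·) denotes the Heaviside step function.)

F[g](ω) = \frac{75}{\left(5 i \omega + 36\right)^{2}}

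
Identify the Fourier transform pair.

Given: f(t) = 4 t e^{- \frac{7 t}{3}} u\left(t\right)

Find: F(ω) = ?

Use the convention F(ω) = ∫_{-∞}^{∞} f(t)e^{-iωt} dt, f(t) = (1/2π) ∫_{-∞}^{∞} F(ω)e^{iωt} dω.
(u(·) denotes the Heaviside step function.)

F(ω) = \frac{36}{\left(3 i \omega + 7\right)^{2}}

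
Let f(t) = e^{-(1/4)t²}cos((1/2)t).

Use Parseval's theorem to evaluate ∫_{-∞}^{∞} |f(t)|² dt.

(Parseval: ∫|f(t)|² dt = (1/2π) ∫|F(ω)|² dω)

∫|f(t)|² dt = \frac{\sqrt{2} \sqrt{\pi} \left(1 + e^{\frac{1}{2}}\right)}{2 e^{\frac{1}{2}}}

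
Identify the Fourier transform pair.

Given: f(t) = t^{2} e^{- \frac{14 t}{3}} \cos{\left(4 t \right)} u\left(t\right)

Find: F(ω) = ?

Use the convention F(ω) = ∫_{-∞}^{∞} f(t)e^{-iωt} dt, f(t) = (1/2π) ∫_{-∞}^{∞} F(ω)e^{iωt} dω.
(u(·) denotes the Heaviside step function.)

F(ω) = \frac{54 \left(- 1296 i \omega + \left(3 i \omega + 14\right)^{3} - 6048\right)}{\left(\left(3 i \omega + 14\right)^{2} + 144\right)^{3}}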